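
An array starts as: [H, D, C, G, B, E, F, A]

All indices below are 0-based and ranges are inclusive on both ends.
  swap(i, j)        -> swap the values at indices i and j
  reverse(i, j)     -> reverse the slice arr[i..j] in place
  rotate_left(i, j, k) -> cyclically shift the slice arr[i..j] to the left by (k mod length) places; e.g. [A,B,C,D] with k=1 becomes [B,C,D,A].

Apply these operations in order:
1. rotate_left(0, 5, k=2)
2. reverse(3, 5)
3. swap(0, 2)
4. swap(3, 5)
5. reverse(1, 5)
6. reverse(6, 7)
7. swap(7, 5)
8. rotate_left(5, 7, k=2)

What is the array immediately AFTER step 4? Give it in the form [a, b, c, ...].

After 1 (rotate_left(0, 5, k=2)): [C, G, B, E, H, D, F, A]
After 2 (reverse(3, 5)): [C, G, B, D, H, E, F, A]
After 3 (swap(0, 2)): [B, G, C, D, H, E, F, A]
After 4 (swap(3, 5)): [B, G, C, E, H, D, F, A]

Answer: [B, G, C, E, H, D, F, A]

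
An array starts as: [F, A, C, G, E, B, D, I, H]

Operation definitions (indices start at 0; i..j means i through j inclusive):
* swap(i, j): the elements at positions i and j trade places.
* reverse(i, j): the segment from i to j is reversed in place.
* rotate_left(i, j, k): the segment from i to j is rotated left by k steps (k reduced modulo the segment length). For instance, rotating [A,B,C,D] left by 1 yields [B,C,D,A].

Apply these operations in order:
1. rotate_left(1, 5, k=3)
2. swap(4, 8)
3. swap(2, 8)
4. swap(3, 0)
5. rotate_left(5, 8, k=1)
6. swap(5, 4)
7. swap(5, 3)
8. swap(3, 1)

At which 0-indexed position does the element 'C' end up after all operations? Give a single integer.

Answer: 2

Derivation:
After 1 (rotate_left(1, 5, k=3)): [F, E, B, A, C, G, D, I, H]
After 2 (swap(4, 8)): [F, E, B, A, H, G, D, I, C]
After 3 (swap(2, 8)): [F, E, C, A, H, G, D, I, B]
After 4 (swap(3, 0)): [A, E, C, F, H, G, D, I, B]
After 5 (rotate_left(5, 8, k=1)): [A, E, C, F, H, D, I, B, G]
After 6 (swap(5, 4)): [A, E, C, F, D, H, I, B, G]
After 7 (swap(5, 3)): [A, E, C, H, D, F, I, B, G]
After 8 (swap(3, 1)): [A, H, C, E, D, F, I, B, G]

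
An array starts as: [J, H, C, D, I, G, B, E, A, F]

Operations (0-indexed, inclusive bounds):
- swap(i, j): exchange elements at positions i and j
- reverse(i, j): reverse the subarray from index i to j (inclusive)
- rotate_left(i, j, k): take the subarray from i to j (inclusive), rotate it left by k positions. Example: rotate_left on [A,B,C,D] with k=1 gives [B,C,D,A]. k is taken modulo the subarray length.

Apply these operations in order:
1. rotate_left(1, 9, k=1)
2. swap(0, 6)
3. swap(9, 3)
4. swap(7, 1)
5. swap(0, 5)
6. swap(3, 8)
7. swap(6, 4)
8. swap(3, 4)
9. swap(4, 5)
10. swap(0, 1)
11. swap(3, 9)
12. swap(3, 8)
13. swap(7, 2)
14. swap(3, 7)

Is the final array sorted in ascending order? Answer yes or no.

After 1 (rotate_left(1, 9, k=1)): [J, C, D, I, G, B, E, A, F, H]
After 2 (swap(0, 6)): [E, C, D, I, G, B, J, A, F, H]
After 3 (swap(9, 3)): [E, C, D, H, G, B, J, A, F, I]
After 4 (swap(7, 1)): [E, A, D, H, G, B, J, C, F, I]
After 5 (swap(0, 5)): [B, A, D, H, G, E, J, C, F, I]
After 6 (swap(3, 8)): [B, A, D, F, G, E, J, C, H, I]
After 7 (swap(6, 4)): [B, A, D, F, J, E, G, C, H, I]
After 8 (swap(3, 4)): [B, A, D, J, F, E, G, C, H, I]
After 9 (swap(4, 5)): [B, A, D, J, E, F, G, C, H, I]
After 10 (swap(0, 1)): [A, B, D, J, E, F, G, C, H, I]
After 11 (swap(3, 9)): [A, B, D, I, E, F, G, C, H, J]
After 12 (swap(3, 8)): [A, B, D, H, E, F, G, C, I, J]
After 13 (swap(7, 2)): [A, B, C, H, E, F, G, D, I, J]
After 14 (swap(3, 7)): [A, B, C, D, E, F, G, H, I, J]

Answer: yes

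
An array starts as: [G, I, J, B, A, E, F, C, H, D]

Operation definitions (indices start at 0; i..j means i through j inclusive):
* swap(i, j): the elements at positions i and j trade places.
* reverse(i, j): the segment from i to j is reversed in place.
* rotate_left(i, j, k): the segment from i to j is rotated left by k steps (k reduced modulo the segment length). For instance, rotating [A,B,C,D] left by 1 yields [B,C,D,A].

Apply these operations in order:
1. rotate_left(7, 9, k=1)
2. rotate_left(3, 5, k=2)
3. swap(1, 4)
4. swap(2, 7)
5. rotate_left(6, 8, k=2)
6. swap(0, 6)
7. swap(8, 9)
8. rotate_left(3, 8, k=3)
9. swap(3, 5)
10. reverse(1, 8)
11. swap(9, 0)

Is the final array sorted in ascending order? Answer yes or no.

Answer: no

Derivation:
After 1 (rotate_left(7, 9, k=1)): [G, I, J, B, A, E, F, H, D, C]
After 2 (rotate_left(3, 5, k=2)): [G, I, J, E, B, A, F, H, D, C]
After 3 (swap(1, 4)): [G, B, J, E, I, A, F, H, D, C]
After 4 (swap(2, 7)): [G, B, H, E, I, A, F, J, D, C]
After 5 (rotate_left(6, 8, k=2)): [G, B, H, E, I, A, D, F, J, C]
After 6 (swap(0, 6)): [D, B, H, E, I, A, G, F, J, C]
After 7 (swap(8, 9)): [D, B, H, E, I, A, G, F, C, J]
After 8 (rotate_left(3, 8, k=3)): [D, B, H, G, F, C, E, I, A, J]
After 9 (swap(3, 5)): [D, B, H, C, F, G, E, I, A, J]
After 10 (reverse(1, 8)): [D, A, I, E, G, F, C, H, B, J]
After 11 (swap(9, 0)): [J, A, I, E, G, F, C, H, B, D]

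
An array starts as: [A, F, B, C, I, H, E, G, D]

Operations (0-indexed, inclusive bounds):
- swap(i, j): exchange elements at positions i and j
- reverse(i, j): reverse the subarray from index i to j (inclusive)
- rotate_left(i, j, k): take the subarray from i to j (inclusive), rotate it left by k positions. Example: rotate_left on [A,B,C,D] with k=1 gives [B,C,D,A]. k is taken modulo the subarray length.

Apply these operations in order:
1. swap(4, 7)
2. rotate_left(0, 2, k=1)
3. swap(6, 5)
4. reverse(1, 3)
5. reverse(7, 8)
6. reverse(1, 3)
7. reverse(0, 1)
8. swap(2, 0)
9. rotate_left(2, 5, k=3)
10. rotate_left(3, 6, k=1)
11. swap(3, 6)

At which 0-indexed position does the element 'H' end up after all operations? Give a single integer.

Answer: 5

Derivation:
After 1 (swap(4, 7)): [A, F, B, C, G, H, E, I, D]
After 2 (rotate_left(0, 2, k=1)): [F, B, A, C, G, H, E, I, D]
After 3 (swap(6, 5)): [F, B, A, C, G, E, H, I, D]
After 4 (reverse(1, 3)): [F, C, A, B, G, E, H, I, D]
After 5 (reverse(7, 8)): [F, C, A, B, G, E, H, D, I]
After 6 (reverse(1, 3)): [F, B, A, C, G, E, H, D, I]
After 7 (reverse(0, 1)): [B, F, A, C, G, E, H, D, I]
After 8 (swap(2, 0)): [A, F, B, C, G, E, H, D, I]
After 9 (rotate_left(2, 5, k=3)): [A, F, E, B, C, G, H, D, I]
After 10 (rotate_left(3, 6, k=1)): [A, F, E, C, G, H, B, D, I]
After 11 (swap(3, 6)): [A, F, E, B, G, H, C, D, I]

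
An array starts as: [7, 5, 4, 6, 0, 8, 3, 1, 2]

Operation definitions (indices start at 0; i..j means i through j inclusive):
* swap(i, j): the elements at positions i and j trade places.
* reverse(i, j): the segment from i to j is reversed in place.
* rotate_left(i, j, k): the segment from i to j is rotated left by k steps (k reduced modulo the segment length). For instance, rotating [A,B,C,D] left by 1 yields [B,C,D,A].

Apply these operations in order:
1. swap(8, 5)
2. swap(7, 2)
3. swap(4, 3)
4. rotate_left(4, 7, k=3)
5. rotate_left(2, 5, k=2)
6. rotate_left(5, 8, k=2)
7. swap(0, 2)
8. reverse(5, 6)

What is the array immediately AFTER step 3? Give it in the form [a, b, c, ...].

After 1 (swap(8, 5)): [7, 5, 4, 6, 0, 2, 3, 1, 8]
After 2 (swap(7, 2)): [7, 5, 1, 6, 0, 2, 3, 4, 8]
After 3 (swap(4, 3)): [7, 5, 1, 0, 6, 2, 3, 4, 8]

Answer: [7, 5, 1, 0, 6, 2, 3, 4, 8]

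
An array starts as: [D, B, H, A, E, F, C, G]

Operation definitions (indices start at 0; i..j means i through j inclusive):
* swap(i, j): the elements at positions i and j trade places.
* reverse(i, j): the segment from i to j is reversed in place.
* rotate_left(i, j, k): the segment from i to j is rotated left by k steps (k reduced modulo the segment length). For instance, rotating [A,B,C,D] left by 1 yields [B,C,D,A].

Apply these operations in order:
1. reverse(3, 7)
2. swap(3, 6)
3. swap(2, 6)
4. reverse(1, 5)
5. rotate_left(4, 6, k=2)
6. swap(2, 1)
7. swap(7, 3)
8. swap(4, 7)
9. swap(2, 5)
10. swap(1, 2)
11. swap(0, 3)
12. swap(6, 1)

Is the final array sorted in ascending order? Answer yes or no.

After 1 (reverse(3, 7)): [D, B, H, G, C, F, E, A]
After 2 (swap(3, 6)): [D, B, H, E, C, F, G, A]
After 3 (swap(2, 6)): [D, B, G, E, C, F, H, A]
After 4 (reverse(1, 5)): [D, F, C, E, G, B, H, A]
After 5 (rotate_left(4, 6, k=2)): [D, F, C, E, H, G, B, A]
After 6 (swap(2, 1)): [D, C, F, E, H, G, B, A]
After 7 (swap(7, 3)): [D, C, F, A, H, G, B, E]
After 8 (swap(4, 7)): [D, C, F, A, E, G, B, H]
After 9 (swap(2, 5)): [D, C, G, A, E, F, B, H]
After 10 (swap(1, 2)): [D, G, C, A, E, F, B, H]
After 11 (swap(0, 3)): [A, G, C, D, E, F, B, H]
After 12 (swap(6, 1)): [A, B, C, D, E, F, G, H]

Answer: yes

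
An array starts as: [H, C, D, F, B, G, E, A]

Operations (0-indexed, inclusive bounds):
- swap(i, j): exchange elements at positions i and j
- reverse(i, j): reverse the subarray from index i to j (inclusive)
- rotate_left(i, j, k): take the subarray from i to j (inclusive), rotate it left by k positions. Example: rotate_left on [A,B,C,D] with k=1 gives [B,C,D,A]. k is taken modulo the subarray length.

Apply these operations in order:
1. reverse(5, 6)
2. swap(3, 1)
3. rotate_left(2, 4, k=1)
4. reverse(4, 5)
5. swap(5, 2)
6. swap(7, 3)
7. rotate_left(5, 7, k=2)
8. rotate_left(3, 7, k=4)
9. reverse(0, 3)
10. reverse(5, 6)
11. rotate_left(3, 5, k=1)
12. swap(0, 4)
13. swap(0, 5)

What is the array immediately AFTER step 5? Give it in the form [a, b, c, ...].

After 1 (reverse(5, 6)): [H, C, D, F, B, E, G, A]
After 2 (swap(3, 1)): [H, F, D, C, B, E, G, A]
After 3 (rotate_left(2, 4, k=1)): [H, F, C, B, D, E, G, A]
After 4 (reverse(4, 5)): [H, F, C, B, E, D, G, A]
After 5 (swap(5, 2)): [H, F, D, B, E, C, G, A]

Answer: [H, F, D, B, E, C, G, A]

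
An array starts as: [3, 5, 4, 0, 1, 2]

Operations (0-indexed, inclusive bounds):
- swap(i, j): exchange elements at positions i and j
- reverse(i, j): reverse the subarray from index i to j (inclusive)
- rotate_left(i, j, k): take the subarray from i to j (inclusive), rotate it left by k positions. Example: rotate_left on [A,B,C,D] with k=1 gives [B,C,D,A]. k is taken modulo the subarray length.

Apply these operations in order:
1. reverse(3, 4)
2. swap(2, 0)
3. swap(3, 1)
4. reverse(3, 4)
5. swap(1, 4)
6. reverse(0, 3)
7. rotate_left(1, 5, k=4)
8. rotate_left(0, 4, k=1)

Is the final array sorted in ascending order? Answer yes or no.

After 1 (reverse(3, 4)): [3, 5, 4, 1, 0, 2]
After 2 (swap(2, 0)): [4, 5, 3, 1, 0, 2]
After 3 (swap(3, 1)): [4, 1, 3, 5, 0, 2]
After 4 (reverse(3, 4)): [4, 1, 3, 0, 5, 2]
After 5 (swap(1, 4)): [4, 5, 3, 0, 1, 2]
After 6 (reverse(0, 3)): [0, 3, 5, 4, 1, 2]
After 7 (rotate_left(1, 5, k=4)): [0, 2, 3, 5, 4, 1]
After 8 (rotate_left(0, 4, k=1)): [2, 3, 5, 4, 0, 1]

Answer: no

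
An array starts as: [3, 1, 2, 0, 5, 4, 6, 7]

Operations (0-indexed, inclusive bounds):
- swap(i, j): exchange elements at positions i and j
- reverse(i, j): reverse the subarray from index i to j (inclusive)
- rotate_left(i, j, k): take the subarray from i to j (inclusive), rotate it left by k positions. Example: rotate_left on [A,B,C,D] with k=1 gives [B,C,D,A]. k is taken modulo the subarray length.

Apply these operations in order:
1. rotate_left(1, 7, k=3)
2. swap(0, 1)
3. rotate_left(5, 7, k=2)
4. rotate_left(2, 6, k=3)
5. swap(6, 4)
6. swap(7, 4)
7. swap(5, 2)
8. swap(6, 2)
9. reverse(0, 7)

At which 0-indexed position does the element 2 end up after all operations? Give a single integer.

After 1 (rotate_left(1, 7, k=3)): [3, 5, 4, 6, 7, 1, 2, 0]
After 2 (swap(0, 1)): [5, 3, 4, 6, 7, 1, 2, 0]
After 3 (rotate_left(5, 7, k=2)): [5, 3, 4, 6, 7, 0, 1, 2]
After 4 (rotate_left(2, 6, k=3)): [5, 3, 0, 1, 4, 6, 7, 2]
After 5 (swap(6, 4)): [5, 3, 0, 1, 7, 6, 4, 2]
After 6 (swap(7, 4)): [5, 3, 0, 1, 2, 6, 4, 7]
After 7 (swap(5, 2)): [5, 3, 6, 1, 2, 0, 4, 7]
After 8 (swap(6, 2)): [5, 3, 4, 1, 2, 0, 6, 7]
After 9 (reverse(0, 7)): [7, 6, 0, 2, 1, 4, 3, 5]

Answer: 3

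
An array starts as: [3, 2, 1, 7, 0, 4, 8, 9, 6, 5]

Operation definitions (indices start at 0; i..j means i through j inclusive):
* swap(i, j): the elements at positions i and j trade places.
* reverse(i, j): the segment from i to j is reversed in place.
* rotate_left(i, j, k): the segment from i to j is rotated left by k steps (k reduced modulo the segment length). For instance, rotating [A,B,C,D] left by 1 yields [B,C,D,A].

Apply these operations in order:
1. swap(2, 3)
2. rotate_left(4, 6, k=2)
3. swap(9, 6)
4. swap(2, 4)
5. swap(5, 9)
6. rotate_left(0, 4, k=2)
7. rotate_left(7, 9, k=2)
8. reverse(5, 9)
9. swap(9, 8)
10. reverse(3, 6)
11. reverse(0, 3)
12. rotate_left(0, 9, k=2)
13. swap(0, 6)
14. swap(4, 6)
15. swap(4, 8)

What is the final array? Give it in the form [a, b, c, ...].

After 1 (swap(2, 3)): [3, 2, 7, 1, 0, 4, 8, 9, 6, 5]
After 2 (rotate_left(4, 6, k=2)): [3, 2, 7, 1, 8, 0, 4, 9, 6, 5]
After 3 (swap(9, 6)): [3, 2, 7, 1, 8, 0, 5, 9, 6, 4]
After 4 (swap(2, 4)): [3, 2, 8, 1, 7, 0, 5, 9, 6, 4]
After 5 (swap(5, 9)): [3, 2, 8, 1, 7, 4, 5, 9, 6, 0]
After 6 (rotate_left(0, 4, k=2)): [8, 1, 7, 3, 2, 4, 5, 9, 6, 0]
After 7 (rotate_left(7, 9, k=2)): [8, 1, 7, 3, 2, 4, 5, 0, 9, 6]
After 8 (reverse(5, 9)): [8, 1, 7, 3, 2, 6, 9, 0, 5, 4]
After 9 (swap(9, 8)): [8, 1, 7, 3, 2, 6, 9, 0, 4, 5]
After 10 (reverse(3, 6)): [8, 1, 7, 9, 6, 2, 3, 0, 4, 5]
After 11 (reverse(0, 3)): [9, 7, 1, 8, 6, 2, 3, 0, 4, 5]
After 12 (rotate_left(0, 9, k=2)): [1, 8, 6, 2, 3, 0, 4, 5, 9, 7]
After 13 (swap(0, 6)): [4, 8, 6, 2, 3, 0, 1, 5, 9, 7]
After 14 (swap(4, 6)): [4, 8, 6, 2, 1, 0, 3, 5, 9, 7]
After 15 (swap(4, 8)): [4, 8, 6, 2, 9, 0, 3, 5, 1, 7]

Answer: [4, 8, 6, 2, 9, 0, 3, 5, 1, 7]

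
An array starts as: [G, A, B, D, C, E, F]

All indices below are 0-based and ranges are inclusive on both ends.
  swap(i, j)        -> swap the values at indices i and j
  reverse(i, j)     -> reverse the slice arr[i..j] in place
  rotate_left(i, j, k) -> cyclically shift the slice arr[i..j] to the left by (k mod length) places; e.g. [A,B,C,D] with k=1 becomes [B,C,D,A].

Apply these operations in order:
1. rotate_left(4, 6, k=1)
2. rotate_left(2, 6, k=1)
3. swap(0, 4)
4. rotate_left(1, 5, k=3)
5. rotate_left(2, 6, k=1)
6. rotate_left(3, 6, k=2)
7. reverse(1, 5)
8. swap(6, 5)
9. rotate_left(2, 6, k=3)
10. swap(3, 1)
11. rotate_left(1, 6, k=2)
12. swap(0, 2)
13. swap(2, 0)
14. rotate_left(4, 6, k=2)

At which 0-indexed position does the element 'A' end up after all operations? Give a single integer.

After 1 (rotate_left(4, 6, k=1)): [G, A, B, D, E, F, C]
After 2 (rotate_left(2, 6, k=1)): [G, A, D, E, F, C, B]
After 3 (swap(0, 4)): [F, A, D, E, G, C, B]
After 4 (rotate_left(1, 5, k=3)): [F, G, C, A, D, E, B]
After 5 (rotate_left(2, 6, k=1)): [F, G, A, D, E, B, C]
After 6 (rotate_left(3, 6, k=2)): [F, G, A, B, C, D, E]
After 7 (reverse(1, 5)): [F, D, C, B, A, G, E]
After 8 (swap(6, 5)): [F, D, C, B, A, E, G]
After 9 (rotate_left(2, 6, k=3)): [F, D, E, G, C, B, A]
After 10 (swap(3, 1)): [F, G, E, D, C, B, A]
After 11 (rotate_left(1, 6, k=2)): [F, D, C, B, A, G, E]
After 12 (swap(0, 2)): [C, D, F, B, A, G, E]
After 13 (swap(2, 0)): [F, D, C, B, A, G, E]
After 14 (rotate_left(4, 6, k=2)): [F, D, C, B, E, A, G]

Answer: 5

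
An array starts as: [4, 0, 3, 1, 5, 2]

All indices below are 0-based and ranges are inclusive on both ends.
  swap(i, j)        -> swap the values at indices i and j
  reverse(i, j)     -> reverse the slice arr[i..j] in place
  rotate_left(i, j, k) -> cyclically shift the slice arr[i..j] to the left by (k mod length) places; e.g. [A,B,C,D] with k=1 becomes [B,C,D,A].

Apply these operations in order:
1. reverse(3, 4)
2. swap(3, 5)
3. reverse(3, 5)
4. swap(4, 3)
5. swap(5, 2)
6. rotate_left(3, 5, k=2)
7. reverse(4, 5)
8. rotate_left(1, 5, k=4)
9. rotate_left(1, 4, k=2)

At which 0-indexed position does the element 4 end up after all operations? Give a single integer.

Answer: 0

Derivation:
After 1 (reverse(3, 4)): [4, 0, 3, 5, 1, 2]
After 2 (swap(3, 5)): [4, 0, 3, 2, 1, 5]
After 3 (reverse(3, 5)): [4, 0, 3, 5, 1, 2]
After 4 (swap(4, 3)): [4, 0, 3, 1, 5, 2]
After 5 (swap(5, 2)): [4, 0, 2, 1, 5, 3]
After 6 (rotate_left(3, 5, k=2)): [4, 0, 2, 3, 1, 5]
After 7 (reverse(4, 5)): [4, 0, 2, 3, 5, 1]
After 8 (rotate_left(1, 5, k=4)): [4, 1, 0, 2, 3, 5]
After 9 (rotate_left(1, 4, k=2)): [4, 2, 3, 1, 0, 5]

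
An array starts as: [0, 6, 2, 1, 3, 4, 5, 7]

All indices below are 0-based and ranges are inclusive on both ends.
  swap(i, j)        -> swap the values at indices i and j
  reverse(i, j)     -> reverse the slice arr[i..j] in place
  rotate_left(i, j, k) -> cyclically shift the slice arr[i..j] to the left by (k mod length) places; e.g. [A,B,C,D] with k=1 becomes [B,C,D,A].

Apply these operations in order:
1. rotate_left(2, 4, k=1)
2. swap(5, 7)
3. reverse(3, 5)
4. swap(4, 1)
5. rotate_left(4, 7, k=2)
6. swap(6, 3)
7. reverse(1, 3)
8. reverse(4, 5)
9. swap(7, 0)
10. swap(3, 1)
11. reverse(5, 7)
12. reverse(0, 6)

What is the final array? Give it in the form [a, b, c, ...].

Answer: [7, 0, 4, 6, 1, 2, 3, 5]

Derivation:
After 1 (rotate_left(2, 4, k=1)): [0, 6, 1, 3, 2, 4, 5, 7]
After 2 (swap(5, 7)): [0, 6, 1, 3, 2, 7, 5, 4]
After 3 (reverse(3, 5)): [0, 6, 1, 7, 2, 3, 5, 4]
After 4 (swap(4, 1)): [0, 2, 1, 7, 6, 3, 5, 4]
After 5 (rotate_left(4, 7, k=2)): [0, 2, 1, 7, 5, 4, 6, 3]
After 6 (swap(6, 3)): [0, 2, 1, 6, 5, 4, 7, 3]
After 7 (reverse(1, 3)): [0, 6, 1, 2, 5, 4, 7, 3]
After 8 (reverse(4, 5)): [0, 6, 1, 2, 4, 5, 7, 3]
After 9 (swap(7, 0)): [3, 6, 1, 2, 4, 5, 7, 0]
After 10 (swap(3, 1)): [3, 2, 1, 6, 4, 5, 7, 0]
After 11 (reverse(5, 7)): [3, 2, 1, 6, 4, 0, 7, 5]
After 12 (reverse(0, 6)): [7, 0, 4, 6, 1, 2, 3, 5]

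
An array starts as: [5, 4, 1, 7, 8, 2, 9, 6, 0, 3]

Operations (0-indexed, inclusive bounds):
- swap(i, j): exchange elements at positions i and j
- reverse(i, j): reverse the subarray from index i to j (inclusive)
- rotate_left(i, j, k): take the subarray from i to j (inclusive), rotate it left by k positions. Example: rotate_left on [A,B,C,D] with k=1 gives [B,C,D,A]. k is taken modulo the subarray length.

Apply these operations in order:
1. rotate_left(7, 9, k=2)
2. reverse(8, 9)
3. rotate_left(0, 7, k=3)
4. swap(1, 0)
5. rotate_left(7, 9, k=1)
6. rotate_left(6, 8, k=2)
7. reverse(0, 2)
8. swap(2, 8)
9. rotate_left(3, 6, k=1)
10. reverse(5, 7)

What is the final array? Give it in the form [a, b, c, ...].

After 1 (rotate_left(7, 9, k=2)): [5, 4, 1, 7, 8, 2, 9, 3, 6, 0]
After 2 (reverse(8, 9)): [5, 4, 1, 7, 8, 2, 9, 3, 0, 6]
After 3 (rotate_left(0, 7, k=3)): [7, 8, 2, 9, 3, 5, 4, 1, 0, 6]
After 4 (swap(1, 0)): [8, 7, 2, 9, 3, 5, 4, 1, 0, 6]
After 5 (rotate_left(7, 9, k=1)): [8, 7, 2, 9, 3, 5, 4, 0, 6, 1]
After 6 (rotate_left(6, 8, k=2)): [8, 7, 2, 9, 3, 5, 6, 4, 0, 1]
After 7 (reverse(0, 2)): [2, 7, 8, 9, 3, 5, 6, 4, 0, 1]
After 8 (swap(2, 8)): [2, 7, 0, 9, 3, 5, 6, 4, 8, 1]
After 9 (rotate_left(3, 6, k=1)): [2, 7, 0, 3, 5, 6, 9, 4, 8, 1]
After 10 (reverse(5, 7)): [2, 7, 0, 3, 5, 4, 9, 6, 8, 1]

Answer: [2, 7, 0, 3, 5, 4, 9, 6, 8, 1]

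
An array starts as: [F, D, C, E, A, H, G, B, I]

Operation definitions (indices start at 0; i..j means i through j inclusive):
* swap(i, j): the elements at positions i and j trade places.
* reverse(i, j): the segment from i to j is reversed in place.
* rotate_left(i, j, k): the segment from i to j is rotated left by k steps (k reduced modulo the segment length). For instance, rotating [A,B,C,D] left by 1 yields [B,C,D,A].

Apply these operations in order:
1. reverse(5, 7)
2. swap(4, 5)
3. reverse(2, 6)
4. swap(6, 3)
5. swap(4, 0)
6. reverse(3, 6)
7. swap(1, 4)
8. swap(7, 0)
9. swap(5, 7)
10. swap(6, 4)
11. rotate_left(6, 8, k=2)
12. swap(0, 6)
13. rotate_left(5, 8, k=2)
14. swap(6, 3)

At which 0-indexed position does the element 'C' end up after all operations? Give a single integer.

Answer: 4

Derivation:
After 1 (reverse(5, 7)): [F, D, C, E, A, B, G, H, I]
After 2 (swap(4, 5)): [F, D, C, E, B, A, G, H, I]
After 3 (reverse(2, 6)): [F, D, G, A, B, E, C, H, I]
After 4 (swap(6, 3)): [F, D, G, C, B, E, A, H, I]
After 5 (swap(4, 0)): [B, D, G, C, F, E, A, H, I]
After 6 (reverse(3, 6)): [B, D, G, A, E, F, C, H, I]
After 7 (swap(1, 4)): [B, E, G, A, D, F, C, H, I]
After 8 (swap(7, 0)): [H, E, G, A, D, F, C, B, I]
After 9 (swap(5, 7)): [H, E, G, A, D, B, C, F, I]
After 10 (swap(6, 4)): [H, E, G, A, C, B, D, F, I]
After 11 (rotate_left(6, 8, k=2)): [H, E, G, A, C, B, I, D, F]
After 12 (swap(0, 6)): [I, E, G, A, C, B, H, D, F]
After 13 (rotate_left(5, 8, k=2)): [I, E, G, A, C, D, F, B, H]
After 14 (swap(6, 3)): [I, E, G, F, C, D, A, B, H]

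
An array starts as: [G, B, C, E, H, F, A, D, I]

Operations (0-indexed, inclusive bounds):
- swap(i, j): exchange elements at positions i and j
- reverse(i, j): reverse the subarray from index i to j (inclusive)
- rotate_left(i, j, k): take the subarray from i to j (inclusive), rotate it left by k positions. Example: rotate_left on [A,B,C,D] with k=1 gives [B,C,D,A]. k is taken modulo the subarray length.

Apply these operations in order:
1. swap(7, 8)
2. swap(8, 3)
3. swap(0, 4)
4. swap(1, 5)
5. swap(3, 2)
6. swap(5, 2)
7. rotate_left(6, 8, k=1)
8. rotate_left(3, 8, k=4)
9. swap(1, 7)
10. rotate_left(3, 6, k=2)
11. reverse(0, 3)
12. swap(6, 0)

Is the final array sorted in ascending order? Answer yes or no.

Answer: no

Derivation:
After 1 (swap(7, 8)): [G, B, C, E, H, F, A, I, D]
After 2 (swap(8, 3)): [G, B, C, D, H, F, A, I, E]
After 3 (swap(0, 4)): [H, B, C, D, G, F, A, I, E]
After 4 (swap(1, 5)): [H, F, C, D, G, B, A, I, E]
After 5 (swap(3, 2)): [H, F, D, C, G, B, A, I, E]
After 6 (swap(5, 2)): [H, F, B, C, G, D, A, I, E]
After 7 (rotate_left(6, 8, k=1)): [H, F, B, C, G, D, I, E, A]
After 8 (rotate_left(3, 8, k=4)): [H, F, B, E, A, C, G, D, I]
After 9 (swap(1, 7)): [H, D, B, E, A, C, G, F, I]
After 10 (rotate_left(3, 6, k=2)): [H, D, B, C, G, E, A, F, I]
After 11 (reverse(0, 3)): [C, B, D, H, G, E, A, F, I]
After 12 (swap(6, 0)): [A, B, D, H, G, E, C, F, I]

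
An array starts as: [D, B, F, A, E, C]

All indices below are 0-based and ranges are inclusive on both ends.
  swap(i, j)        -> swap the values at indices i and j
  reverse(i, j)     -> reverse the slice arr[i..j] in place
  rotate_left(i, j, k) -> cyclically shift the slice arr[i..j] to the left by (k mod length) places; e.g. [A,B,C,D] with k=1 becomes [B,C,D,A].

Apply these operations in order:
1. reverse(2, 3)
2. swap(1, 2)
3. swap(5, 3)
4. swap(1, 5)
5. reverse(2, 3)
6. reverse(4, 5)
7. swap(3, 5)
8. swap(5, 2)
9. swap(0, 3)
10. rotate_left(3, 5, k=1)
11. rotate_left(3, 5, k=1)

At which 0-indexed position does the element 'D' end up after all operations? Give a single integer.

Answer: 4

Derivation:
After 1 (reverse(2, 3)): [D, B, A, F, E, C]
After 2 (swap(1, 2)): [D, A, B, F, E, C]
After 3 (swap(5, 3)): [D, A, B, C, E, F]
After 4 (swap(1, 5)): [D, F, B, C, E, A]
After 5 (reverse(2, 3)): [D, F, C, B, E, A]
After 6 (reverse(4, 5)): [D, F, C, B, A, E]
After 7 (swap(3, 5)): [D, F, C, E, A, B]
After 8 (swap(5, 2)): [D, F, B, E, A, C]
After 9 (swap(0, 3)): [E, F, B, D, A, C]
After 10 (rotate_left(3, 5, k=1)): [E, F, B, A, C, D]
After 11 (rotate_left(3, 5, k=1)): [E, F, B, C, D, A]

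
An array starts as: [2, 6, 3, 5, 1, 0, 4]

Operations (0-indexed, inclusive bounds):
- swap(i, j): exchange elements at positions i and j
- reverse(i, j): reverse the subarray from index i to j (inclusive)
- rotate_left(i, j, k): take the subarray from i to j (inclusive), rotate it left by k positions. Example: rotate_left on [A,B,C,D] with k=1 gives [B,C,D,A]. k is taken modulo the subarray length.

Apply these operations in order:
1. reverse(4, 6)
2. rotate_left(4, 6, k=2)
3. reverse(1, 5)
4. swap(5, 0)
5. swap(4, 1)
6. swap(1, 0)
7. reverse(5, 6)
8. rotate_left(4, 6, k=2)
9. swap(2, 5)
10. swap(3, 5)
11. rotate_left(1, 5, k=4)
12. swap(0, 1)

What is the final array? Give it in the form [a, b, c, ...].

Answer: [5, 3, 6, 4, 1, 2, 0]

Derivation:
After 1 (reverse(4, 6)): [2, 6, 3, 5, 4, 0, 1]
After 2 (rotate_left(4, 6, k=2)): [2, 6, 3, 5, 1, 4, 0]
After 3 (reverse(1, 5)): [2, 4, 1, 5, 3, 6, 0]
After 4 (swap(5, 0)): [6, 4, 1, 5, 3, 2, 0]
After 5 (swap(4, 1)): [6, 3, 1, 5, 4, 2, 0]
After 6 (swap(1, 0)): [3, 6, 1, 5, 4, 2, 0]
After 7 (reverse(5, 6)): [3, 6, 1, 5, 4, 0, 2]
After 8 (rotate_left(4, 6, k=2)): [3, 6, 1, 5, 2, 4, 0]
After 9 (swap(2, 5)): [3, 6, 4, 5, 2, 1, 0]
After 10 (swap(3, 5)): [3, 6, 4, 1, 2, 5, 0]
After 11 (rotate_left(1, 5, k=4)): [3, 5, 6, 4, 1, 2, 0]
After 12 (swap(0, 1)): [5, 3, 6, 4, 1, 2, 0]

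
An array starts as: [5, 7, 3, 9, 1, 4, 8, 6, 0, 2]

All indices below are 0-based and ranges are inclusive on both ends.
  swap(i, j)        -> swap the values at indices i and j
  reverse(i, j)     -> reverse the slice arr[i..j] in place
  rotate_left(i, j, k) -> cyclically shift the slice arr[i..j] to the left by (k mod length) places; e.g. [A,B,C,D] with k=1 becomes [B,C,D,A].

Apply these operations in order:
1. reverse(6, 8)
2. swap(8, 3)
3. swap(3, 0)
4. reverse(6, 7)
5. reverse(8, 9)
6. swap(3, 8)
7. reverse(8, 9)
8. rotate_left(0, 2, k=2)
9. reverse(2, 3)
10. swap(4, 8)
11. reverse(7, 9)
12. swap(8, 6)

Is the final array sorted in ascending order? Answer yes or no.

After 1 (reverse(6, 8)): [5, 7, 3, 9, 1, 4, 0, 6, 8, 2]
After 2 (swap(8, 3)): [5, 7, 3, 8, 1, 4, 0, 6, 9, 2]
After 3 (swap(3, 0)): [8, 7, 3, 5, 1, 4, 0, 6, 9, 2]
After 4 (reverse(6, 7)): [8, 7, 3, 5, 1, 4, 6, 0, 9, 2]
After 5 (reverse(8, 9)): [8, 7, 3, 5, 1, 4, 6, 0, 2, 9]
After 6 (swap(3, 8)): [8, 7, 3, 2, 1, 4, 6, 0, 5, 9]
After 7 (reverse(8, 9)): [8, 7, 3, 2, 1, 4, 6, 0, 9, 5]
After 8 (rotate_left(0, 2, k=2)): [3, 8, 7, 2, 1, 4, 6, 0, 9, 5]
After 9 (reverse(2, 3)): [3, 8, 2, 7, 1, 4, 6, 0, 9, 5]
After 10 (swap(4, 8)): [3, 8, 2, 7, 9, 4, 6, 0, 1, 5]
After 11 (reverse(7, 9)): [3, 8, 2, 7, 9, 4, 6, 5, 1, 0]
After 12 (swap(8, 6)): [3, 8, 2, 7, 9, 4, 1, 5, 6, 0]

Answer: no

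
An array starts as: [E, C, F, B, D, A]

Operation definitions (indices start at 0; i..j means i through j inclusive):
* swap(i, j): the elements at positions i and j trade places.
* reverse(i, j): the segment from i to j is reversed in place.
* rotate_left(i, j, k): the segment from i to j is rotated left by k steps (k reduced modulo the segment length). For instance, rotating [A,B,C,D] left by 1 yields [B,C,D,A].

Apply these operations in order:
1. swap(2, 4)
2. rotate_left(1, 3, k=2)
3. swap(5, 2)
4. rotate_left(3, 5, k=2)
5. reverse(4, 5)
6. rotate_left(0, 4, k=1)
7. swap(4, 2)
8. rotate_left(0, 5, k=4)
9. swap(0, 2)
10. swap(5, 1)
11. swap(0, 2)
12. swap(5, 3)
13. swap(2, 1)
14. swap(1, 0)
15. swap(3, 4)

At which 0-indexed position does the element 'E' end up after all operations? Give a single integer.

After 1 (swap(2, 4)): [E, C, D, B, F, A]
After 2 (rotate_left(1, 3, k=2)): [E, B, C, D, F, A]
After 3 (swap(5, 2)): [E, B, A, D, F, C]
After 4 (rotate_left(3, 5, k=2)): [E, B, A, C, D, F]
After 5 (reverse(4, 5)): [E, B, A, C, F, D]
After 6 (rotate_left(0, 4, k=1)): [B, A, C, F, E, D]
After 7 (swap(4, 2)): [B, A, E, F, C, D]
After 8 (rotate_left(0, 5, k=4)): [C, D, B, A, E, F]
After 9 (swap(0, 2)): [B, D, C, A, E, F]
After 10 (swap(5, 1)): [B, F, C, A, E, D]
After 11 (swap(0, 2)): [C, F, B, A, E, D]
After 12 (swap(5, 3)): [C, F, B, D, E, A]
After 13 (swap(2, 1)): [C, B, F, D, E, A]
After 14 (swap(1, 0)): [B, C, F, D, E, A]
After 15 (swap(3, 4)): [B, C, F, E, D, A]

Answer: 3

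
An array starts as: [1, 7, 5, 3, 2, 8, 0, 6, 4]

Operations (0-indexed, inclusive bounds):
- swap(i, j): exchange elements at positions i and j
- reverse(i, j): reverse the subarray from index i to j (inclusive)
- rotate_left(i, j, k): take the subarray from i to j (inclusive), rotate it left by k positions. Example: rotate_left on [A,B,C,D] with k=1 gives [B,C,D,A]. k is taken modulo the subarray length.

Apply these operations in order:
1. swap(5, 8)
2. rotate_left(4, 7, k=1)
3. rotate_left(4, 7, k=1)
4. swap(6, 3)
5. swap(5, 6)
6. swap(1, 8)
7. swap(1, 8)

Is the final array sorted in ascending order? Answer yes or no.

After 1 (swap(5, 8)): [1, 7, 5, 3, 2, 4, 0, 6, 8]
After 2 (rotate_left(4, 7, k=1)): [1, 7, 5, 3, 4, 0, 6, 2, 8]
After 3 (rotate_left(4, 7, k=1)): [1, 7, 5, 3, 0, 6, 2, 4, 8]
After 4 (swap(6, 3)): [1, 7, 5, 2, 0, 6, 3, 4, 8]
After 5 (swap(5, 6)): [1, 7, 5, 2, 0, 3, 6, 4, 8]
After 6 (swap(1, 8)): [1, 8, 5, 2, 0, 3, 6, 4, 7]
After 7 (swap(1, 8)): [1, 7, 5, 2, 0, 3, 6, 4, 8]

Answer: no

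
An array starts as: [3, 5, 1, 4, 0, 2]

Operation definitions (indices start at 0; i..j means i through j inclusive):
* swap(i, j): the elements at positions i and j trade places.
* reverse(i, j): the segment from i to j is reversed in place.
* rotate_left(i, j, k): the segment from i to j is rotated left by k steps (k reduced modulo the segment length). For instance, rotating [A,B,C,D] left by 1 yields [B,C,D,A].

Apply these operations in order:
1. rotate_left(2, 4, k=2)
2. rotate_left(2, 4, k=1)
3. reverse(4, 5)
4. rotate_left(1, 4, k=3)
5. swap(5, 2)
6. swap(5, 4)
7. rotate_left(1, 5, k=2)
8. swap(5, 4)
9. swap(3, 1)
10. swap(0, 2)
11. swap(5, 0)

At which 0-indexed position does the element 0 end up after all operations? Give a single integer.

After 1 (rotate_left(2, 4, k=2)): [3, 5, 0, 1, 4, 2]
After 2 (rotate_left(2, 4, k=1)): [3, 5, 1, 4, 0, 2]
After 3 (reverse(4, 5)): [3, 5, 1, 4, 2, 0]
After 4 (rotate_left(1, 4, k=3)): [3, 2, 5, 1, 4, 0]
After 5 (swap(5, 2)): [3, 2, 0, 1, 4, 5]
After 6 (swap(5, 4)): [3, 2, 0, 1, 5, 4]
After 7 (rotate_left(1, 5, k=2)): [3, 1, 5, 4, 2, 0]
After 8 (swap(5, 4)): [3, 1, 5, 4, 0, 2]
After 9 (swap(3, 1)): [3, 4, 5, 1, 0, 2]
After 10 (swap(0, 2)): [5, 4, 3, 1, 0, 2]
After 11 (swap(5, 0)): [2, 4, 3, 1, 0, 5]

Answer: 4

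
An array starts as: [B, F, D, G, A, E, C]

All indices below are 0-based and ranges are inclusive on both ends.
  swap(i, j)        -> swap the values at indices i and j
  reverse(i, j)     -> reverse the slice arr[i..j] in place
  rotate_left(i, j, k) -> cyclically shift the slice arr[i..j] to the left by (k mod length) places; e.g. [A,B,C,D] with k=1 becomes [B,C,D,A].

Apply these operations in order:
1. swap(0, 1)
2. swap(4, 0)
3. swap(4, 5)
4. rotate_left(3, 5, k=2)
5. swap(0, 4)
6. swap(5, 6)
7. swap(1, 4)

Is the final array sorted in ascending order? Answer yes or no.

After 1 (swap(0, 1)): [F, B, D, G, A, E, C]
After 2 (swap(4, 0)): [A, B, D, G, F, E, C]
After 3 (swap(4, 5)): [A, B, D, G, E, F, C]
After 4 (rotate_left(3, 5, k=2)): [A, B, D, F, G, E, C]
After 5 (swap(0, 4)): [G, B, D, F, A, E, C]
After 6 (swap(5, 6)): [G, B, D, F, A, C, E]
After 7 (swap(1, 4)): [G, A, D, F, B, C, E]

Answer: no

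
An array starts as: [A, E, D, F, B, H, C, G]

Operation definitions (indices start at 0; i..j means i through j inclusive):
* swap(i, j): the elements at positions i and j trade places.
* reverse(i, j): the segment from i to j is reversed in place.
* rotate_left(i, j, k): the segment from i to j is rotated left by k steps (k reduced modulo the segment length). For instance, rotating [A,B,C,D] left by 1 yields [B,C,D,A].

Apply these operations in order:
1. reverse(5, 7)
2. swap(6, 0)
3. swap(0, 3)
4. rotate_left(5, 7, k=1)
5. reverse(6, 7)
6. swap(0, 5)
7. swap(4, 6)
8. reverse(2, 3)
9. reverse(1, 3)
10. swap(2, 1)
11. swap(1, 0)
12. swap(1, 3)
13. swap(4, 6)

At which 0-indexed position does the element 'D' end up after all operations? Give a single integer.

After 1 (reverse(5, 7)): [A, E, D, F, B, G, C, H]
After 2 (swap(6, 0)): [C, E, D, F, B, G, A, H]
After 3 (swap(0, 3)): [F, E, D, C, B, G, A, H]
After 4 (rotate_left(5, 7, k=1)): [F, E, D, C, B, A, H, G]
After 5 (reverse(6, 7)): [F, E, D, C, B, A, G, H]
After 6 (swap(0, 5)): [A, E, D, C, B, F, G, H]
After 7 (swap(4, 6)): [A, E, D, C, G, F, B, H]
After 8 (reverse(2, 3)): [A, E, C, D, G, F, B, H]
After 9 (reverse(1, 3)): [A, D, C, E, G, F, B, H]
After 10 (swap(2, 1)): [A, C, D, E, G, F, B, H]
After 11 (swap(1, 0)): [C, A, D, E, G, F, B, H]
After 12 (swap(1, 3)): [C, E, D, A, G, F, B, H]
After 13 (swap(4, 6)): [C, E, D, A, B, F, G, H]

Answer: 2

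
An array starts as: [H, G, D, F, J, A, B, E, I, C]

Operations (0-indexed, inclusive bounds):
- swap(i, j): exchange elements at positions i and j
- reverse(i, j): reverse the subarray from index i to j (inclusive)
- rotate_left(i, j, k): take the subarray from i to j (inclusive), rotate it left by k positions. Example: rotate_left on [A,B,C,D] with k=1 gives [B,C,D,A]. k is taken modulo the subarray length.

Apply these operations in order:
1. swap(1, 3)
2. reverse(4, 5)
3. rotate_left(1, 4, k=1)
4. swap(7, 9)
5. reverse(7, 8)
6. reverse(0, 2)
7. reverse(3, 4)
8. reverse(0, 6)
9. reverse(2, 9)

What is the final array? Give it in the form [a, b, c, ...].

After 1 (swap(1, 3)): [H, F, D, G, J, A, B, E, I, C]
After 2 (reverse(4, 5)): [H, F, D, G, A, J, B, E, I, C]
After 3 (rotate_left(1, 4, k=1)): [H, D, G, A, F, J, B, E, I, C]
After 4 (swap(7, 9)): [H, D, G, A, F, J, B, C, I, E]
After 5 (reverse(7, 8)): [H, D, G, A, F, J, B, I, C, E]
After 6 (reverse(0, 2)): [G, D, H, A, F, J, B, I, C, E]
After 7 (reverse(3, 4)): [G, D, H, F, A, J, B, I, C, E]
After 8 (reverse(0, 6)): [B, J, A, F, H, D, G, I, C, E]
After 9 (reverse(2, 9)): [B, J, E, C, I, G, D, H, F, A]

Answer: [B, J, E, C, I, G, D, H, F, A]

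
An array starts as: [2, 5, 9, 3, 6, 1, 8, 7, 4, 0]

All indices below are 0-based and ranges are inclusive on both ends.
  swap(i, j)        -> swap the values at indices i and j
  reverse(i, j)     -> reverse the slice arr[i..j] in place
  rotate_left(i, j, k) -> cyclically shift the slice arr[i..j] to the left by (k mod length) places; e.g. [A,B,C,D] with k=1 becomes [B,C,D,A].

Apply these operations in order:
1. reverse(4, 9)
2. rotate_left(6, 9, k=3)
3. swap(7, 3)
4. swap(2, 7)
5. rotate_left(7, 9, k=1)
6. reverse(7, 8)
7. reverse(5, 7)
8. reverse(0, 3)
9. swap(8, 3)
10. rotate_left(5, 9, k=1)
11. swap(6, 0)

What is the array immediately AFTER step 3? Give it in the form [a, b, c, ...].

After 1 (reverse(4, 9)): [2, 5, 9, 3, 0, 4, 7, 8, 1, 6]
After 2 (rotate_left(6, 9, k=3)): [2, 5, 9, 3, 0, 4, 6, 7, 8, 1]
After 3 (swap(7, 3)): [2, 5, 9, 7, 0, 4, 6, 3, 8, 1]

Answer: [2, 5, 9, 7, 0, 4, 6, 3, 8, 1]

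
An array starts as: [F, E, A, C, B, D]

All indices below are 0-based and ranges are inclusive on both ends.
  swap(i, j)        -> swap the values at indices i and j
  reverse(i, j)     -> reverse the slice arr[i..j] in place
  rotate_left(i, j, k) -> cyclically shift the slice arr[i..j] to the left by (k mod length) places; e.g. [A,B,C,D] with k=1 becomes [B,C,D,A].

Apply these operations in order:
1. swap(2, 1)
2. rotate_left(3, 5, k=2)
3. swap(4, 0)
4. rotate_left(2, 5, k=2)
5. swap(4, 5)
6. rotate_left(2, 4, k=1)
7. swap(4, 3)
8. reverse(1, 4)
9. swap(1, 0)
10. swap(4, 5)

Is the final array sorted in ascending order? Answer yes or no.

After 1 (swap(2, 1)): [F, A, E, C, B, D]
After 2 (rotate_left(3, 5, k=2)): [F, A, E, D, C, B]
After 3 (swap(4, 0)): [C, A, E, D, F, B]
After 4 (rotate_left(2, 5, k=2)): [C, A, F, B, E, D]
After 5 (swap(4, 5)): [C, A, F, B, D, E]
After 6 (rotate_left(2, 4, k=1)): [C, A, B, D, F, E]
After 7 (swap(4, 3)): [C, A, B, F, D, E]
After 8 (reverse(1, 4)): [C, D, F, B, A, E]
After 9 (swap(1, 0)): [D, C, F, B, A, E]
After 10 (swap(4, 5)): [D, C, F, B, E, A]

Answer: no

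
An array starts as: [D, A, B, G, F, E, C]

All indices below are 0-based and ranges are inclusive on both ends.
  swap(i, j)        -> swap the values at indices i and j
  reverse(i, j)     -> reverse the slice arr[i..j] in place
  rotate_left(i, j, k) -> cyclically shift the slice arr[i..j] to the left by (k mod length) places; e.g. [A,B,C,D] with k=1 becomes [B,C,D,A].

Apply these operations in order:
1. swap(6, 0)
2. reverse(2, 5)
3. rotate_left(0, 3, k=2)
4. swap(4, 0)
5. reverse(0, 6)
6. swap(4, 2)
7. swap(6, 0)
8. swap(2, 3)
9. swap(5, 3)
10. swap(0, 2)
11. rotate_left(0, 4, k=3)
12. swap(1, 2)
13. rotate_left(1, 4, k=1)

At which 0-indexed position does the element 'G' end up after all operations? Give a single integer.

Answer: 3

Derivation:
After 1 (swap(6, 0)): [C, A, B, G, F, E, D]
After 2 (reverse(2, 5)): [C, A, E, F, G, B, D]
After 3 (rotate_left(0, 3, k=2)): [E, F, C, A, G, B, D]
After 4 (swap(4, 0)): [G, F, C, A, E, B, D]
After 5 (reverse(0, 6)): [D, B, E, A, C, F, G]
After 6 (swap(4, 2)): [D, B, C, A, E, F, G]
After 7 (swap(6, 0)): [G, B, C, A, E, F, D]
After 8 (swap(2, 3)): [G, B, A, C, E, F, D]
After 9 (swap(5, 3)): [G, B, A, F, E, C, D]
After 10 (swap(0, 2)): [A, B, G, F, E, C, D]
After 11 (rotate_left(0, 4, k=3)): [F, E, A, B, G, C, D]
After 12 (swap(1, 2)): [F, A, E, B, G, C, D]
After 13 (rotate_left(1, 4, k=1)): [F, E, B, G, A, C, D]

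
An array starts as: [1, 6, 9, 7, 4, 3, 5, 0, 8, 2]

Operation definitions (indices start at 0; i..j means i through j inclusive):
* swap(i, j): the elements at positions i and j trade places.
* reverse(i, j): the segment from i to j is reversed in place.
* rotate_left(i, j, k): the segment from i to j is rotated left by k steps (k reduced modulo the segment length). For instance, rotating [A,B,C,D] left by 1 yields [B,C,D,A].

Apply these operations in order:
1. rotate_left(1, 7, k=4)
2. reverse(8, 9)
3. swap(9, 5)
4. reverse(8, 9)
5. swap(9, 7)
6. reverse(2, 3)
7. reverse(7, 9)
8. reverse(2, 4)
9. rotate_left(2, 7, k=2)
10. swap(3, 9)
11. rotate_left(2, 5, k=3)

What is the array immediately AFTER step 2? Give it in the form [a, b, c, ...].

After 1 (rotate_left(1, 7, k=4)): [1, 3, 5, 0, 6, 9, 7, 4, 8, 2]
After 2 (reverse(8, 9)): [1, 3, 5, 0, 6, 9, 7, 4, 2, 8]

Answer: [1, 3, 5, 0, 6, 9, 7, 4, 2, 8]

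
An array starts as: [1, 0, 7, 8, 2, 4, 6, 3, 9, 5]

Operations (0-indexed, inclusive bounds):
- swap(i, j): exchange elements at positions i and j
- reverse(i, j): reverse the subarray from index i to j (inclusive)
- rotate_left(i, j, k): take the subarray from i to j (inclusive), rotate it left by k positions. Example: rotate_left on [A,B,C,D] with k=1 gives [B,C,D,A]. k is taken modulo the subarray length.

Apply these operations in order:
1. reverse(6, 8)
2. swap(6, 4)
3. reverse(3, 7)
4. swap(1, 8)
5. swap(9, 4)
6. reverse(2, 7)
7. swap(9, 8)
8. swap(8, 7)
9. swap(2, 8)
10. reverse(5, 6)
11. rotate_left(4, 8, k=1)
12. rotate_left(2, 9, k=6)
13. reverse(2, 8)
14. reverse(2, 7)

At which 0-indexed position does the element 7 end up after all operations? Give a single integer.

Answer: 3

Derivation:
After 1 (reverse(6, 8)): [1, 0, 7, 8, 2, 4, 9, 3, 6, 5]
After 2 (swap(6, 4)): [1, 0, 7, 8, 9, 4, 2, 3, 6, 5]
After 3 (reverse(3, 7)): [1, 0, 7, 3, 2, 4, 9, 8, 6, 5]
After 4 (swap(1, 8)): [1, 6, 7, 3, 2, 4, 9, 8, 0, 5]
After 5 (swap(9, 4)): [1, 6, 7, 3, 5, 4, 9, 8, 0, 2]
After 6 (reverse(2, 7)): [1, 6, 8, 9, 4, 5, 3, 7, 0, 2]
After 7 (swap(9, 8)): [1, 6, 8, 9, 4, 5, 3, 7, 2, 0]
After 8 (swap(8, 7)): [1, 6, 8, 9, 4, 5, 3, 2, 7, 0]
After 9 (swap(2, 8)): [1, 6, 7, 9, 4, 5, 3, 2, 8, 0]
After 10 (reverse(5, 6)): [1, 6, 7, 9, 4, 3, 5, 2, 8, 0]
After 11 (rotate_left(4, 8, k=1)): [1, 6, 7, 9, 3, 5, 2, 8, 4, 0]
After 12 (rotate_left(2, 9, k=6)): [1, 6, 4, 0, 7, 9, 3, 5, 2, 8]
After 13 (reverse(2, 8)): [1, 6, 2, 5, 3, 9, 7, 0, 4, 8]
After 14 (reverse(2, 7)): [1, 6, 0, 7, 9, 3, 5, 2, 4, 8]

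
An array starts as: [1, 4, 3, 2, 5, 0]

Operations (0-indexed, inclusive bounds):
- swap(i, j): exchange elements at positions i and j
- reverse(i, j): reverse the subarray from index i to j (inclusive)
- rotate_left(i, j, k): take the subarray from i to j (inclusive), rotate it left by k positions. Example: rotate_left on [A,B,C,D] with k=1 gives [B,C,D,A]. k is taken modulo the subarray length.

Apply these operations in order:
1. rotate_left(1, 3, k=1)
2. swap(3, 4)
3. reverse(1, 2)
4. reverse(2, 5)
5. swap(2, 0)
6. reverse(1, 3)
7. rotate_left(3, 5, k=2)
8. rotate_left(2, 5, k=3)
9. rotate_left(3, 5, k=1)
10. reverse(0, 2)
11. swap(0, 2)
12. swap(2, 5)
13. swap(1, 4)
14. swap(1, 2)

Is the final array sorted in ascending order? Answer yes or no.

Answer: yes

Derivation:
After 1 (rotate_left(1, 3, k=1)): [1, 3, 2, 4, 5, 0]
After 2 (swap(3, 4)): [1, 3, 2, 5, 4, 0]
After 3 (reverse(1, 2)): [1, 2, 3, 5, 4, 0]
After 4 (reverse(2, 5)): [1, 2, 0, 4, 5, 3]
After 5 (swap(2, 0)): [0, 2, 1, 4, 5, 3]
After 6 (reverse(1, 3)): [0, 4, 1, 2, 5, 3]
After 7 (rotate_left(3, 5, k=2)): [0, 4, 1, 3, 2, 5]
After 8 (rotate_left(2, 5, k=3)): [0, 4, 5, 1, 3, 2]
After 9 (rotate_left(3, 5, k=1)): [0, 4, 5, 3, 2, 1]
After 10 (reverse(0, 2)): [5, 4, 0, 3, 2, 1]
After 11 (swap(0, 2)): [0, 4, 5, 3, 2, 1]
After 12 (swap(2, 5)): [0, 4, 1, 3, 2, 5]
After 13 (swap(1, 4)): [0, 2, 1, 3, 4, 5]
After 14 (swap(1, 2)): [0, 1, 2, 3, 4, 5]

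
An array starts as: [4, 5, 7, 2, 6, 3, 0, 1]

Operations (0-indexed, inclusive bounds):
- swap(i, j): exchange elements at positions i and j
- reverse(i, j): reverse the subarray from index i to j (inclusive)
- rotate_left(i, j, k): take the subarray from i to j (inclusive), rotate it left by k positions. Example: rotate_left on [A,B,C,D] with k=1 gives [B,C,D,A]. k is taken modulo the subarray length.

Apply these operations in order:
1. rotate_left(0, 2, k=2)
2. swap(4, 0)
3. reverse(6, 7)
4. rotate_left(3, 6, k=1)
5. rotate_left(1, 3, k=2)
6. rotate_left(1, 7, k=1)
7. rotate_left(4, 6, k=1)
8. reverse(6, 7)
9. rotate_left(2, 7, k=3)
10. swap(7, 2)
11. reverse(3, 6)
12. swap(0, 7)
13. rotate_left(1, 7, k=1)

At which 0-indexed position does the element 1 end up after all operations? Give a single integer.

After 1 (rotate_left(0, 2, k=2)): [7, 4, 5, 2, 6, 3, 0, 1]
After 2 (swap(4, 0)): [6, 4, 5, 2, 7, 3, 0, 1]
After 3 (reverse(6, 7)): [6, 4, 5, 2, 7, 3, 1, 0]
After 4 (rotate_left(3, 6, k=1)): [6, 4, 5, 7, 3, 1, 2, 0]
After 5 (rotate_left(1, 3, k=2)): [6, 7, 4, 5, 3, 1, 2, 0]
After 6 (rotate_left(1, 7, k=1)): [6, 4, 5, 3, 1, 2, 0, 7]
After 7 (rotate_left(4, 6, k=1)): [6, 4, 5, 3, 2, 0, 1, 7]
After 8 (reverse(6, 7)): [6, 4, 5, 3, 2, 0, 7, 1]
After 9 (rotate_left(2, 7, k=3)): [6, 4, 0, 7, 1, 5, 3, 2]
After 10 (swap(7, 2)): [6, 4, 2, 7, 1, 5, 3, 0]
After 11 (reverse(3, 6)): [6, 4, 2, 3, 5, 1, 7, 0]
After 12 (swap(0, 7)): [0, 4, 2, 3, 5, 1, 7, 6]
After 13 (rotate_left(1, 7, k=1)): [0, 2, 3, 5, 1, 7, 6, 4]

Answer: 4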